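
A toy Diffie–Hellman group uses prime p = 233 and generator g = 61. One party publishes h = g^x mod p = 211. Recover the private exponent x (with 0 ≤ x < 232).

Baby-step giant-step with m = ceil(sqrt(232)) = 16.
Baby table (61^j mod 233 for j=0..15):
  0:1  1:61  2:226  3:39  4:49  5:193  6:123  7:47
  8:71  9:137  10:202  11:206  12:217  13:189  14:112  15:75
Giant step factor: 61^(-16) ≡ 74 (mod 233).
Scan 211·74^i mod 233 for i = 0, 1, …:
  i=0: 211   i=1: 3   i=2: 222   i=3: 118
  i=4: 111   i=5: 59   i=6: 172   i=7: 146
  i=8: 86   i=9: 73   i=10: 43   i=11: 153
  i=12: 138   i=13: 193
Match at i=13, j=5: x = 13·16 + 5 = 213.

213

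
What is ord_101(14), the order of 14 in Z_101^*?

The order of 14 must divide p − 1 = 100 = 2^2 · 5^2.
Divisors: 1, 2, 4, 5, 10, 20, 25, 50, 100.
Check each in increasing order: 14^1 ≡ 14;  14^2 ≡ 95;  14^4 ≡ 36;  14^5 ≡ 100;  14^10 ≡ 1.
Smallest exponent giving 1 is 10.

10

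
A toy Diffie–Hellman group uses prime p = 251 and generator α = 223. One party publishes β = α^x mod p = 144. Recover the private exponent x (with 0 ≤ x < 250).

204

Baby-step giant-step with m = ceil(sqrt(250)) = 16.
Baby table (223^j mod 251 for j=0..15):
  0:1  1:223  2:31  3:136  4:208  5:200  6:173  7:176
  8:92  9:185  10:91  11:213  12:60  13:77  14:103  15:128
Giant step factor: 223^(-16) ≡ 147 (mod 251).
Scan 144·147^i mod 251 for i = 0, 1, …:
  i=0: 144   i=1: 84   i=2: 49   i=3: 175
  i=4: 123   i=5: 9   i=6: 68   i=7: 207
  i=8: 58   i=9: 243   i=10: 79   i=11: 67
  i=12: 60
Match at i=12, j=12: x = 12·16 + 12 = 204.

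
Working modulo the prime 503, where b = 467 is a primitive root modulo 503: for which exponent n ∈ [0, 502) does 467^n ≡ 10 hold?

Baby-step giant-step with m = ceil(sqrt(502)) = 23.
Baby table (467^j mod 503 for j=0..22):
  0:1  1:467  2:290  3:123  4:99  5:460  6:39  7:105
  8:244  9:270  10:340  11:335  12:12  13:71  14:462  15:470
  16:182  17:490  18:468  19:254  20:413  21:222  22:56
Giant step factor: 467^(-23) ≡ 377 (mod 503).
Scan 10·377^i mod 503 for i = 0, 1, …:
  i=0: 10   i=1: 249   i=2: 315   i=3: 47
  i=4: 114   i=5: 223   i=6: 70   i=7: 234
  i=8: 193   i=9: 329   i=10: 295   i=11: 52
  i=12: 490
Match at i=12, j=17: n = 12·23 + 17 = 293.

293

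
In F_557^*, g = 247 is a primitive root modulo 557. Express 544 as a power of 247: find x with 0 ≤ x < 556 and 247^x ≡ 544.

187

Baby-step giant-step with m = ceil(sqrt(556)) = 24.
Baby table (247^j mod 557 for j=0..23):
  0:1  1:247  2:296  3:145  4:167  5:31  6:416  7:264
  8:39  9:164  10:404  11:85  12:386  13:95  14:71  15:270
  16:407  17:269  18:160  19:530  20:15  21:363  22:541  23:504
Giant step factor: 247^(-24) ≡ 185 (mod 557).
Scan 544·185^i mod 557 for i = 0, 1, …:
  i=0: 544   i=1: 380   i=2: 118   i=3: 107
  i=4: 300   i=5: 357   i=6: 319   i=7: 530
Match at i=7, j=19: x = 7·24 + 19 = 187.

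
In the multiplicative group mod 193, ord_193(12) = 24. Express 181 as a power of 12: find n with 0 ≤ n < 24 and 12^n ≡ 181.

13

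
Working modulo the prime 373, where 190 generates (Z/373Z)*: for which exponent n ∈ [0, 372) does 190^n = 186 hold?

169

Baby-step giant-step with m = ceil(sqrt(372)) = 20.
Baby table (190^j mod 373 for j=0..19):
  0:1  1:190  2:292  3:276  4:220  5:24  6:84  7:294
  8:283  9:58  10:203  11:151  12:342  13:78  14:273  15:23
  16:267  17:2  18:7  19:211
Giant step factor: 190^(-20) ≡ 348 (mod 373).
Scan 186·348^i mod 373 for i = 0, 1, …:
  i=0: 186   i=1: 199   i=2: 247   i=3: 166
  i=4: 326   i=5: 56   i=6: 92   i=7: 311
  i=8: 58
Match at i=8, j=9: n = 8·20 + 9 = 169.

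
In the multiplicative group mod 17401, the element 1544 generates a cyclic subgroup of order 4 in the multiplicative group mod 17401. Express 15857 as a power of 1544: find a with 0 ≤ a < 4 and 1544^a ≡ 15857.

3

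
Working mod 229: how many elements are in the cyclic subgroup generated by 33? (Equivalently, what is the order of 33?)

114

The order of 33 must divide p − 1 = 228 = 2^2 · 3 · 19.
Divisors: 1, 2, 3, 4, 6, 12, 19, 38, 57, 76, 114, 228.
Check each in increasing order: 33^1 ≡ 33;  33^2 ≡ 173;  33^3 ≡ 213;  33^4 ≡ 159;  33^6 ≡ 27;  33^12 ≡ 42;  33^19 ≡ 95;  33^38 ≡ 94;  33^57 ≡ 228;  33^76 ≡ 134;  33^114 ≡ 1.
Smallest exponent giving 1 is 114.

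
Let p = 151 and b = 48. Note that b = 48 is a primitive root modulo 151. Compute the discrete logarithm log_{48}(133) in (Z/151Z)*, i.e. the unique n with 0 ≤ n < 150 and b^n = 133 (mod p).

37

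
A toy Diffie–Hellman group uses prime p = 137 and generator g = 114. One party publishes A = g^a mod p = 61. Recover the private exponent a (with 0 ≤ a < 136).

62

Baby-step giant-step with m = ceil(sqrt(136)) = 12.
Baby table (114^j mod 137 for j=0..11):
  0:1  1:114  2:118  3:26  4:87  5:54  6:128  7:70
  8:34  9:40  10:39  11:62
Giant step factor: 114^(-12) ≡ 22 (mod 137).
Scan 61·22^i mod 137 for i = 0, 1, …:
  i=0: 61   i=1: 109   i=2: 69   i=3: 11
  i=4: 105   i=5: 118
Match at i=5, j=2: a = 5·12 + 2 = 62.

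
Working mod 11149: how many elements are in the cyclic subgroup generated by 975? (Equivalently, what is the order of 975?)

The order of 975 must divide p − 1 = 11148 = 2^2 · 3 · 929.
Divisors: 1, 2, 3, 4, 6, 12, 929, 1858, 2787, 3716, 5574, 11148.
Check each in increasing order: 975^1 ≡ 975;  975^2 ≡ 2960;  975^3 ≡ 9558;  975^4 ≡ 9635;  975^6 ≡ 458;  975^12 ≡ 9082;  975^929 ≡ 4687;  975^1858 ≡ 4439;  975^2787 ≡ 1559;  975^3716 ≡ 4438;  975^5574 ≡ 11148;  975^11148 ≡ 1.
Smallest exponent giving 1 is 11148.

11148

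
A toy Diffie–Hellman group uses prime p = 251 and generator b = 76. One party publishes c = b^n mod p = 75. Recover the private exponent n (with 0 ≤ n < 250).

222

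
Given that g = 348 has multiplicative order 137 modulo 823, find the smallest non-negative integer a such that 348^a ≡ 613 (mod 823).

40

Baby-step giant-step with m = ceil(sqrt(137)) = 12.
Baby table (348^j mod 823 for j=0..11):
  0:1  1:348  2:123  3:8  4:315  5:161  6:64  7:51
  8:465  9:512  10:408  11:428
Giant step factor: 348^(-12) ≡ 693 (mod 823).
Scan 613·693^i mod 823 for i = 0, 1, …:
  i=0: 613   i=1: 141   i=2: 599   i=3: 315
Match at i=3, j=4: a = 3·12 + 4 = 40.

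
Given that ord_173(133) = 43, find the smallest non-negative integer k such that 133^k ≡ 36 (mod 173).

Successive powers of 133 modulo 173:
  133^0=1  133^1=133  133^2=43  133^3=10  133^4=119  133^5=84
  133^6=100  133^7=152  133^8=148  133^9=135  133^10=136  133^11=96
  133^12=139  133^13=149  133^14=95  133^15=6  133^16=106  133^17=85
  133^18=60  133^19=22  133^20=158  133^21=81  133^22=47  133^23=23
  133^24=118  133^25=124  133^26=57  133^27=142  133^28=29  133^29=51
  133^30=36
So 133^30 ≡ 36 (mod 173), giving k = 30.

30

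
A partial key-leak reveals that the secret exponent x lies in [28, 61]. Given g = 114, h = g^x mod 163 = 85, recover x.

36

Compute 114^28 mod 163 = 43, then multiply by 114 repeatedly:
  114^28=43  114^29=12  114^30=64  114^31=124  114^32=118
  114^33=86  114^34=24  114^35=128  114^36=85
Found 85 at exponent 36.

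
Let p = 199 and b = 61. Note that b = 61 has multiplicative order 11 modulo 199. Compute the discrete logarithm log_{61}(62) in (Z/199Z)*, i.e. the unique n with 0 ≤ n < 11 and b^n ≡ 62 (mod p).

Successive powers of 61 modulo 199:
  61^0=1  61^1=61  61^2=139  61^3=121  61^4=18  61^5=103
  61^6=114  61^7=188  61^8=125  61^9=63  61^10=62
So 61^10 ≡ 62 (mod 199), giving n = 10.

10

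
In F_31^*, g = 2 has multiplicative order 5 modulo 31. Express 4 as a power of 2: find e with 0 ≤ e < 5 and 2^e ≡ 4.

Successive powers of 2 modulo 31:
  2^0=1  2^1=2  2^2=4
So 2^2 ≡ 4 (mod 31), giving e = 2.

2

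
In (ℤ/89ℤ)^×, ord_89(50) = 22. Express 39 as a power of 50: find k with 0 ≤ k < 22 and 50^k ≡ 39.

12

Successive powers of 50 modulo 89:
  50^0=1  50^1=50  50^2=8  50^3=44  50^4=64  50^5=85
  50^6=67  50^7=57  50^8=2  50^9=11  50^10=16  50^11=88
  50^12=39
So 50^12 ≡ 39 (mod 89), giving k = 12.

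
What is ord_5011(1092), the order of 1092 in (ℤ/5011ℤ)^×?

The order of 1092 must divide p − 1 = 5010 = 2 · 3 · 5 · 167.
Divisors: 1, 2, 3, 5, 6, 10, 15, 30, 167, 334, 501, 835, 1002, 1670, 2505, 5010.
Check each in increasing order: 1092^1 ≡ 1092;  1092^2 ≡ 4857;  1092^3 ≡ 2206;  1092^5 ≡ 1024;  1092^6 ≡ 755;  1092^10 ≡ 1277;  1092^15 ≡ 4788;  1092^30 ≡ 4630;  1092^167 ≡ 2761;  1092^334 ≡ 1390;  1092^501 ≡ 4375;  1092^835 ≡ 2907;  1092^1002 ≡ 3616;  1092^1670 ≡ 2103;  1092^2505 ≡ 1.
Smallest exponent giving 1 is 2505.

2505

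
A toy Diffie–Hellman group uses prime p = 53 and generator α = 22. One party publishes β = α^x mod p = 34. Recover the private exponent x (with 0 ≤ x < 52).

Baby-step giant-step with m = ceil(sqrt(52)) = 8.
Baby table (22^j mod 53 for j=0..7):
  0:1  1:22  2:7  3:48  4:49  5:18  6:25  7:20
Giant step factor: 22^(-8) ≡ 10 (mod 53).
Scan 34·10^i mod 53 for i = 0, 1, …:
  i=0: 34   i=1: 22
Match at i=1, j=1: x = 1·8 + 1 = 9.

9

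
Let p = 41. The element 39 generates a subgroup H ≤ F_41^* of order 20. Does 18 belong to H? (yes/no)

yes

⟨39⟩ has order 20; its elements mod 41 are {1, 2, 4, 5, 8, 9, 10, 16, 18, 20, 21, 23, 25, 31, 32, 33, 36, 37, 39, 40}.
18 is in this set.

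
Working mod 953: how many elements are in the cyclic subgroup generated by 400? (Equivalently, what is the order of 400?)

The order of 400 must divide p − 1 = 952 = 2^3 · 7 · 17.
Divisors: 1, 2, 4, 7, 8, 14, 17, 28, 34, 56, 68, 119, 136, 238, 476, 952.
Check each in increasing order: 400^1 ≡ 400;  400^2 ≡ 849;  400^4 ≡ 333;  400^7 ≡ 8;  400^8 ≡ 341;  400^14 ≡ 64;  400^17 ≡ 282;  400^28 ≡ 284;  400^34 ≡ 425;  400^56 ≡ 604;  400^68 ≡ 508;  400^119 ≡ 442;  400^136 ≡ 754;  400^238 ≡ 952;  400^476 ≡ 1.
Smallest exponent giving 1 is 476.

476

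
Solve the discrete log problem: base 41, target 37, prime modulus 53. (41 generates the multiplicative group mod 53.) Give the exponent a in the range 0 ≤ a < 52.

18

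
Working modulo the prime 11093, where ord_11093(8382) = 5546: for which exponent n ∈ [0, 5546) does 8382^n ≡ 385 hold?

1107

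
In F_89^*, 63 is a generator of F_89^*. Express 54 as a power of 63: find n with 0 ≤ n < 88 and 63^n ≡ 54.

Baby-step giant-step with m = ceil(sqrt(88)) = 10.
Baby table (63^j mod 89 for j=0..9):
  0:1  1:63  2:53  3:46  4:50  5:35  6:69  7:75
  8:8  9:59
Giant step factor: 63^(-10) ≡ 72 (mod 89).
Scan 54·72^i mod 89 for i = 0, 1, …:
  i=0: 54   i=1: 61   i=2: 31   i=3: 7
  i=4: 59
Match at i=4, j=9: n = 4·10 + 9 = 49.

49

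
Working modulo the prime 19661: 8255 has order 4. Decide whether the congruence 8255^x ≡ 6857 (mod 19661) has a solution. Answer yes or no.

no

6857 ∈ ⟨8255⟩ iff 6857^4 ≡ 1 (mod 19661), since |⟨8255⟩| = 4.
6857^4 mod 19661 = 6.
Since 6 ≠ 1, 6857 does not lie in the subgroup.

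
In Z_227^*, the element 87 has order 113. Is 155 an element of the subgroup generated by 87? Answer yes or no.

yes

155 ∈ ⟨87⟩ iff 155^113 ≡ 1 (mod 227), since |⟨87⟩| = 113.
155^113 mod 227 = 1.
Since 1 = 1, 155 lies in the subgroup.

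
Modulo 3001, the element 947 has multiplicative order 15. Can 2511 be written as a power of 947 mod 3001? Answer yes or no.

yes

⟨947⟩ has order 15; its elements mod 3001 are {1, 20, 400, 674, 934, 947, 1125, 1476, 1493, 1998, 2066, 2204, 2307, 2511, 2851}.
2511 is in this set.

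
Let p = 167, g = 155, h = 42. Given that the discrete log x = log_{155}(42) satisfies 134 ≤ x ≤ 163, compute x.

156

Compute 155^134 mod 167 = 97, then multiply by 155 repeatedly:
  155^134=97  155^135=5  155^136=107  155^137=52  155^138=44
  155^139=140  155^140=157  155^141=120  155^142=63  155^143=79
  155^144=54  155^145=20  155^146=94  155^147=41  155^148=9
  155^149=59  155^150=127  155^151=146  155^152=85  155^153=149
  155^154=49  155^155=80  155^156=42
Found 42 at exponent 156.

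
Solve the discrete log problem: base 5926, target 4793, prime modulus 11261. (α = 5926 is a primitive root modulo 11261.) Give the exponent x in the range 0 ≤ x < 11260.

8514

Baby-step giant-step with m = ceil(sqrt(11260)) = 107.
Baby table (5926^j mod 11261 for j=0..106):
  0:1  1:5926  2:5678  3:11221  4:10702  5:9361  6:1600  7:11099
  8:8434  9:3566  10:6480  11:470  12:3753  13:11064  14:3722  15:7534
  16:7880  17:8774  18:2687  19:108  20:9392  21:5130  22:6941  23:7194
  24:8759  25:3885  26:5026  27:9992  28:2254  29:1658  30:5716  31:11189
  32:1246  33:7841  34:2880  35:6465  36:1668  37:8671  38:403  39:846
  40:2251  41:6402  42:11204  43:48  44:2923  45:2280  46:9341  47:6951
  48:10149  49:9234  50:3485  51:10697  52:2253  53:6993  54:38  55:11229
  56:1805  57:9741  58:1280  59:6627  60:4495  61:5105  62:5184  63:376
  64:9759  65:6599  66:7482  67:3775  68:6304  69:4767  70:6654  71:6843
  72:757  73:4104  74:7805  75:3503  76:4755  77:3108  78:6273  79:1237
  80:10812  81:8083  82:6825  83:6699  84:3249  85:8525  86:2304  87:5172
  88:8091  89:9189  90:7079  91:2929  92:4053  93:9626  94:6711  95:6795
  96:9095  97:1824  98:9725  99:7813  100:5867  101:5135  102:2788  103:1801
  104:8559  105:1090  106:6787
Giant step factor: 5926^(-107) ≡ 3607 (mod 11261).
Scan 4793·3607^i mod 11261 for i = 0, 1, …:
  i=0: 4793   i=1: 2716   i=2: 10803   i=3: 3361
  i=4: 6291   i=5: 722   i=6: 2963   i=7: 852
  i=8: 10172   i=9: 2066     …   i=78: 4444
  i=79: 5105
Match at i=79, j=61: x = 79·107 + 61 = 8514.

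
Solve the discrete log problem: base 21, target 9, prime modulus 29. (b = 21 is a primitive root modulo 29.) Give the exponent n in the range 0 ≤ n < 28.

22

Successive powers of 21 modulo 29:
  21^0=1  21^1=21  21^2=6  21^3=10  21^4=7  21^5=2
  21^6=13  21^7=12  21^8=20  21^9=14  21^10=4  21^11=26
  21^12=24  21^13=11  21^14=28  21^15=8  21^16=23  21^17=19
  21^18=22  21^19=27  21^20=16  21^21=17  21^22=9
So 21^22 ≡ 9 (mod 29), giving n = 22.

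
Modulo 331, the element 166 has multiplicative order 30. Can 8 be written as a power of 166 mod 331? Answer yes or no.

yes

8 ∈ ⟨166⟩ iff 8^30 ≡ 1 (mod 331), since |⟨166⟩| = 30.
8^30 mod 331 = 1.
Since 1 = 1, 8 lies in the subgroup.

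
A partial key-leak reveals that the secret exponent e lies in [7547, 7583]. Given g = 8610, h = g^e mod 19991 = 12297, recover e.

7576

Compute 8610^7547 mod 19991 = 2816, then multiply by 8610 repeatedly:
  8610^7547=2816  8610^7548=16668  8610^7549=16082  8610^7550=8354  8610^7551=322
  8610^7552=13662  8610^7553=2776  8610^7554=12115  8610^7555=17103  8610^7556=3124
  8610^7557=9745  8610^7558=2223  8610^7559=8643  8610^7560=9728  8610^7561=15781
  8610^7562=15574  8610^7563=12503  8610^7564=19286  8610^7565=7214  8610^7566=503
  8610^7567=12774  8610^7568=13649  8610^7569=10792  8610^7570=952  8610^7571=410
  8610^7572=11684  8610^7573=4528  8610^7574=3630  8610^7575=8367  8610^7576=12297
Found 12297 at exponent 7576.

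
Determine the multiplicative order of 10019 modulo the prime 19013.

The order of 10019 must divide p − 1 = 19012 = 2^2 · 7^2 · 97.
Divisors: 1, 2, 4, 7, 14, 28, 49, 97, 98, 194, 196, 388, 679, 1358, 2716, 4753, 9506, 19012.
Check each in increasing order: 10019^1 ≡ 10019;  10019^2 ≡ 10734;  10019^4 ≡ 18989;  10019^7 ≡ 17085;  10019^14 ≡ 9649;  10019^28 ≡ 15553;  10019^49 ≡ 7439;  10019^97 ≡ 7645;  10019^98 ≡ 10891;  10019^194 ≡ 63;  10019^196 ≡ 10787;  10019^388 ≡ 3969;  10019^679 ≡ 4269;  10019^1358 ≡ 9907;  10019^2716 ≡ 3543;  10019^4753 ≡ 1.
Smallest exponent giving 1 is 4753.

4753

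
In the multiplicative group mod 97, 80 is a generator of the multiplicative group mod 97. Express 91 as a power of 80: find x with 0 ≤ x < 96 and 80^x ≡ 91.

88

Baby-step giant-step with m = ceil(sqrt(96)) = 10.
Baby table (80^j mod 97 for j=0..9):
  0:1  1:80  2:95  3:34  4:4  5:29  6:89  7:39
  8:16  9:19
Giant step factor: 80^(-10) ≡ 3 (mod 97).
Scan 91·3^i mod 97 for i = 0, 1, …:
  i=0: 91   i=1: 79   i=2: 43   i=3: 32
  i=4: 96   i=5: 94   i=6: 88   i=7: 70
  i=8: 16
Match at i=8, j=8: x = 8·10 + 8 = 88.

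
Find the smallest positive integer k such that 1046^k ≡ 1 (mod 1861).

The order of 1046 must divide p − 1 = 1860 = 2^2 · 3 · 5 · 31.
Divisors: 1, 2, 3, 4, 5, 6, 10, 12, 15, 20, 30, 31, 60, 62, 93, 124, 155, 186, 310, 372, 465, 620, 930, 1860.
Check each in increasing order: 1046^1 ≡ 1046;  1046^2 ≡ 1709;  1046^3 ≡ 1054;  1046^4 ≡ 772;  1046^5 ≡ 1699;  1046^6 ≡ 1760;  1046^10 ≡ 190;  1046^12 ≡ 896;  1046^15 ≡ 857;  1046^20 ≡ 741;  1046^30 ≡ 1215;  1046^31 ≡ 1688;  1046^60 ≡ 452;  1046^62 ≡ 153;  1046^93 ≡ 1446;  1046^124 ≡ 1077;  1046^155 ≡ 1640;  1046^186 ≡ 1013;  1046^310 ≡ 455;  1046^372 ≡ 758;  1046^465 ≡ 1800;  1046^620 ≡ 454;  1046^930 ≡ 1860;  1046^1860 ≡ 1.
Smallest exponent giving 1 is 1860.

1860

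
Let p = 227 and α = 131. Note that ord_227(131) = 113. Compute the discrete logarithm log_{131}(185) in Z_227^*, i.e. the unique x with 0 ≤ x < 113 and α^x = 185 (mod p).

97

Baby-step giant-step with m = ceil(sqrt(113)) = 11.
Baby table (131^j mod 227 for j=0..10):
  0:1  1:131  2:136  3:110  4:109  5:205  6:69  7:186
  8:77  9:99  10:30
Giant step factor: 131^(-11) ≡ 16 (mod 227).
Scan 185·16^i mod 227 for i = 0, 1, …:
  i=0: 185   i=1: 9   i=2: 144   i=3: 34
  i=4: 90   i=5: 78   i=6: 113   i=7: 219
  i=8: 99
Match at i=8, j=9: x = 8·11 + 9 = 97.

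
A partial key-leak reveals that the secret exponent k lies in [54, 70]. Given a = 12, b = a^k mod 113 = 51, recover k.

Compute 12^54 mod 113 = 51, then multiply by 12 repeatedly:
  12^54=51
Found 51 at exponent 54.

54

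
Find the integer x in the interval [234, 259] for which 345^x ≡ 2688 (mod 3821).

Compute 345^234 mod 3821 = 1955, then multiply by 345 repeatedly:
  345^234=1955  345^235=1979  345^236=2617  345^237=1109  345^238=505
  345^239=2280  345^240=3295  345^241=1938  345^242=3756  345^243=501
  345^244=900  345^245=999  345^246=765  345^247=276  345^248=3516
  345^249=1763  345^250=696  345^251=3218  345^252=2120  345^253=1589
  345^254=1802  345^255=2688
Found 2688 at exponent 255.

255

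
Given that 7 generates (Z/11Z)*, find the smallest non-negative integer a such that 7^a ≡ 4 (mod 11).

6

Successive powers of 7 modulo 11:
  7^0=1  7^1=7  7^2=5  7^3=2  7^4=3  7^5=10
  7^6=4
So 7^6 ≡ 4 (mod 11), giving a = 6.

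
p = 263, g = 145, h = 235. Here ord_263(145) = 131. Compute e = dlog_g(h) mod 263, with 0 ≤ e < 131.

18

Successive powers of 145 modulo 263:
  145^0=1  145^1=145  145^2=248  145^3=192  145^4=225  145^5=13
  145^6=44  145^7=68  145^8=129  145^9=32  145^10=169  145^11=46
  145^12=95  145^13=99  145^14=153  145^15=93  145^16=72  145^17=183
  145^18=235
So 145^18 ≡ 235 (mod 263), giving e = 18.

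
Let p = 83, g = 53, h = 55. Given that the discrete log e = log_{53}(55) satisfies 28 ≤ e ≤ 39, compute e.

37

Compute 53^28 mod 83 = 29, then multiply by 53 repeatedly:
  53^28=29  53^29=43  53^30=38  53^31=22  53^32=4
  53^33=46  53^34=31  53^35=66  53^36=12  53^37=55
Found 55 at exponent 37.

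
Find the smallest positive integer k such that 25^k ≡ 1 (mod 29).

7

The order of 25 must divide p − 1 = 28 = 2^2 · 7.
Divisors: 1, 2, 4, 7, 14, 28.
Check each in increasing order: 25^1 ≡ 25;  25^2 ≡ 16;  25^4 ≡ 24;  25^7 ≡ 1.
Smallest exponent giving 1 is 7.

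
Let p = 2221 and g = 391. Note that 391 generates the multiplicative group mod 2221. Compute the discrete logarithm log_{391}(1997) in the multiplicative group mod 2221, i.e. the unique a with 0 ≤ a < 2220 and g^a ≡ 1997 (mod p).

1049

Baby-step giant-step with m = ceil(sqrt(2220)) = 48.
Baby table (391^j mod 2221 for j=0..47):
  0:1  1:391  2:1853  3:477  4:2164  5:2144  6:987  7:1684
  8:1028  9:2168  10:1487  11:1736  12:1371  13:800  14:1860  15:993
  16:1809  17:1041  18:588  19:1145  20:1274  21:630  22:2020  23:1365
  24:675  25:1847  26:352  27:2151  28:1503  29:1329  30:2146  31:1769
  32:948  33:1982  34:2054  35:1333  36:1489  37:297  38:635  39:1754
  40:1746  41:839  42:1562  43:2188  44:423  45:1039  46:2027  47:1881
Giant step factor: 391^(-48) ≡ 1520 (mod 2221).
Scan 1997·1520^i mod 2221 for i = 0, 1, …:
  i=0: 1997   i=1: 1554   i=2: 1157   i=3: 1829
  i=4: 1609   i=5: 359   i=6: 1535   i=7: 1150
  i=8: 73   i=9: 2131     …   i=20: 1960
  i=21: 839
Match at i=21, j=41: a = 21·48 + 41 = 1049.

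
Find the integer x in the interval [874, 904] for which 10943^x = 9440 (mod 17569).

892

Compute 10943^874 mod 17569 = 10920, then multiply by 10943 repeatedly:
  10943^874=10920  10943^875=10791  10943^876=4664  10943^877=207  10943^878=16369
  10943^879=10012  10943^880=1032  10943^881=13878  10943^882=518  10943^883=11256
  10943^884=15718  10943^885=1564  10943^886=2646  10943^887=1466  10943^888=1941
  10943^889=17011  10943^890=7818  10943^891=8913  10943^892=9440
Found 9440 at exponent 892.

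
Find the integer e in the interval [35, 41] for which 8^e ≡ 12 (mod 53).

Compute 8^35 mod 53 = 2, then multiply by 8 repeatedly:
  8^35=2  8^36=16  8^37=22  8^38=17  8^39=30
  8^40=28  8^41=12
Found 12 at exponent 41.

41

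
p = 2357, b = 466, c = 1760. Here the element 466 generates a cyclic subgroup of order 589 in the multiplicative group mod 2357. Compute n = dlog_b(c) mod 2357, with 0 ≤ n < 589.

342

Baby-step giant-step with m = ceil(sqrt(589)) = 25.
Baby table (466^j mod 2357 for j=0..24):
  0:1  1:466  2:312  3:1615  4:707  5:1839  6:1383  7:1017
  8:165  9:1466  10:1983  11:134  12:1162  13:1739  14:1923  15:458
  16:1298  17:1476  18:1929  19:897  20:813  21:1738  22:1457  23:146
  24:2040
Giant step factor: 466^(-25) ≡ 1367 (mod 2357).
Scan 1760·1367^i mod 2357 for i = 0, 1, …:
  i=0: 1760   i=1: 1780   i=2: 836   i=3: 2024
  i=4: 2047   i=5: 490   i=6: 442   i=7: 822
  i=8: 1742   i=9: 744   i=10: 1181   i=11: 2239
  i=12: 1327   i=13: 1476
Match at i=13, j=17: n = 13·25 + 17 = 342.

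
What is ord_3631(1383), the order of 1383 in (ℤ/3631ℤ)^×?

605

The order of 1383 must divide p − 1 = 3630 = 2 · 3 · 5 · 11^2.
Divisors: 1, 2, 3, 5, 6, 10, 11, 15, 22, 30, 33, 55, 66, 110, 121, 165, 242, 330, 363, 605, 726, 1210, 1815, 3630.
Check each in increasing order: 1383^1 ≡ 1383;  1383^2 ≡ 2783;  1383^3 ≡ 29;  1383^5 ≡ 825;  1383^6 ≡ 841;  1383^10 ≡ 1628;  1383^11 ≡ 304;  1383^15 ≡ 3261;  1383^22 ≡ 1641;  1383^30 ≡ 2553;  1383^33 ≡ 1417;  1383^55 ≡ 1457;  1383^66 ≡ 3577;  1383^110 ≡ 2345;  1383^121 ≡ 1204;  1383^165 ≡ 3525;  1383^242 ≡ 847;  1383^330 ≡ 343;  1383^363 ≡ 3108;  1383^605 ≡ 1.
Smallest exponent giving 1 is 605.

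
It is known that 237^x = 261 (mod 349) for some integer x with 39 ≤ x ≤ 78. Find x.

Compute 237^39 mod 349 = 248, then multiply by 237 repeatedly:
  237^39=248  237^40=144  237^41=275  237^42=261
Found 261 at exponent 42.

42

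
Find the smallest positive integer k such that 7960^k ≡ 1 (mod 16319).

The order of 7960 must divide p − 1 = 16318 = 2 · 41 · 199.
Divisors: 1, 2, 41, 82, 199, 398, 8159, 16318.
Check each in increasing order: 7960^1 ≡ 7960;  7960^2 ≡ 11242;  7960^41 ≡ 3157;  7960^82 ≡ 12059;  7960^199 ≡ 46;  7960^398 ≡ 2116;  7960^8159 ≡ 16318;  7960^16318 ≡ 1.
Smallest exponent giving 1 is 16318.

16318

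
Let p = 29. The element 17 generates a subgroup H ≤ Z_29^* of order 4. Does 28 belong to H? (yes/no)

⟨17⟩ has order 4; its elements mod 29 are {1, 12, 17, 28}.
28 is in this set.

yes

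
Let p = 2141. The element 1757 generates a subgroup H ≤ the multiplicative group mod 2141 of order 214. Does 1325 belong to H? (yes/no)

1325 ∈ ⟨1757⟩ iff 1325^214 ≡ 1 (mod 2141), since |⟨1757⟩| = 214.
1325^214 mod 2141 = 1556.
Since 1556 ≠ 1, 1325 does not lie in the subgroup.

no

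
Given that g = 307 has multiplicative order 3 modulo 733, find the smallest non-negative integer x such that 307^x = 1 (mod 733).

Successive powers of 307 modulo 733:
  307^0=1
So 307^0 ≡ 1 (mod 733), giving x = 0.

0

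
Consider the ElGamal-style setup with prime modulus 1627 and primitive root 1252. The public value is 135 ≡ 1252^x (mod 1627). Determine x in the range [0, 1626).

12

Baby-step giant-step with m = ceil(sqrt(1626)) = 41.
Baby table (1252^j mod 1627 for j=0..40):
  0:1  1:1252  2:703  3:1576  4:1228  5:1568  6:974  7:825
  8:1382  9:763  10:227  11:1106  12:135  13:1439  14:539  15:1250
  16:1453  17:170  18:1330  19:739  20:1092  21:504  22:1359  23:1253
  24:328  25:652  26:1177  27:1169  28:915  29:172  30:580  31:518
  32:990  33:1333  34:1241  35:1574  36:351  37:162  38:1076  39:1623
  40:1500
Giant step factor: 1252^(-41) ≡ 1027 (mod 1627).
Scan 135·1027^i mod 1627 for i = 0, 1, …:
  i=0: 135
Match at i=0, j=12: x = 0·41 + 12 = 12.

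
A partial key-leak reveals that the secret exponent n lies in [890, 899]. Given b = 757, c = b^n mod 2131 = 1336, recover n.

Compute 757^890 mod 2131 = 1336, then multiply by 757 repeatedly:
  757^890=1336
Found 1336 at exponent 890.

890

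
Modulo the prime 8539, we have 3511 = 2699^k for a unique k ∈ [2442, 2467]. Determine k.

2450

Compute 2699^2442 mod 8539 = 3719, then multiply by 2699 repeatedly:
  2699^2442=3719  2699^2443=4256  2699^2444=1989  2699^2445=5819  2699^2446=2260
  2699^2447=2894  2699^2448=6260  2699^2449=5598  2699^2450=3511
Found 3511 at exponent 2450.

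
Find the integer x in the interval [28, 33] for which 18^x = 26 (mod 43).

Compute 18^28 mod 43 = 36, then multiply by 18 repeatedly:
  18^28=36  18^29=3  18^30=11  18^31=26
Found 26 at exponent 31.

31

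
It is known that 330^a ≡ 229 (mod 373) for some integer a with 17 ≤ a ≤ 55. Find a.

54

Compute 330^17 mod 373 = 339, then multiply by 330 repeatedly:
  330^17=339  330^18=343  330^19=171  330^20=107  330^21=248
  330^22=153  330^23=135  330^24=163  330^25=78  330^26=3
  330^27=244  330^28=325  330^29=199  330^30=22  330^31=173
  330^32=21  330^33=216  330^34=37  330^35=274  330^36=154
  330^37=92  330^38=147  330^39=20  330^40=259  330^41=53
  330^42=332  330^43=271  330^44=283  330^45=140  330^46=321
  330^47=371  330^48=86  330^49=32  330^50=116  330^51=234
  330^52=9  330^53=359  330^54=229
Found 229 at exponent 54.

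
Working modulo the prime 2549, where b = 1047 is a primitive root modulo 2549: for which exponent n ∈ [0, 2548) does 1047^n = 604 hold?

1041

Baby-step giant-step with m = ceil(sqrt(2548)) = 51.
Baby table (1047^j mod 2549 for j=0..50):
  0:1  1:1047  2:139  3:240  4:1478  5:223  6:1522  7:409
  8:2540  9:773  10:1298  11:389  12:1992  13:542  14:1596  15:1417
  16:81  17:690  18:1063  19:1597  20:2464  21:220  22:930  23:2541
  24:1820  25:1437  26:629  27:921  28:765  29:569  30:1826  31:72
  32:1463  33:2361  34:1986  35:1907  36:762  37:2526  38:1409  39:1901
  40:2127  41:1692  42:2518  43:680  44:789  45:207  46:64  47:734
  48:1249  49:66  50:279
Giant step factor: 1047^(-51) ≡ 212 (mod 2549).
Scan 604·212^i mod 2549 for i = 0, 1, …:
  i=0: 604   i=1: 598   i=2: 1875   i=3: 2405
  i=4: 60   i=5: 2524   i=6: 2347   i=7: 509
  i=8: 850   i=9: 1770     …   i=19: 2021
  i=20: 220
Match at i=20, j=21: n = 20·51 + 21 = 1041.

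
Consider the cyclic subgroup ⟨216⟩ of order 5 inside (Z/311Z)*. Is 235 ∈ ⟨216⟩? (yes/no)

⟨216⟩ has order 5; its elements mod 311 are {1, 6, 36, 52, 216}.
235 is not in this set.

no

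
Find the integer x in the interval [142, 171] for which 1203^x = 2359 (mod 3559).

Compute 1203^142 mod 3559 = 974, then multiply by 1203 repeatedly:
  1203^142=974  1203^143=811  1203^144=467  1203^145=3038  1203^146=3180
  1203^147=3174  1203^148=3074  1203^149=221  1203^150=2497  1203^151=95
  1203^152=397  1203^153=685  1203^154=1926  1203^155=69  1203^156=1150
  1203^157=2558  1203^158=2298  1203^159=2710  1203^160=86  1203^161=247
  1203^162=1744  1203^163=1781  1203^164=25  1203^165=1603  1203^166=2990
  1203^167=2380  1203^168=1704  1203^169=3487  1203^170=2359
Found 2359 at exponent 170.

170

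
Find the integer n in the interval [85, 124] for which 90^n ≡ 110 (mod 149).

118

Compute 90^85 mod 149 = 138, then multiply by 90 repeatedly:
  90^85=138  90^86=53  90^87=2  90^88=31  90^89=108
  90^90=35  90^91=21  90^92=102  90^93=91  90^94=144
  90^95=146  90^96=28  90^97=136  90^98=22  90^99=43
  90^100=145  90^101=87  90^102=82  90^103=79  90^104=107
  90^105=94  90^106=116  90^107=10  90^108=6  90^109=93
  90^110=26  90^111=105  90^112=63  90^113=8  90^114=124
  90^115=134  90^116=140  90^117=84  90^118=110
Found 110 at exponent 118.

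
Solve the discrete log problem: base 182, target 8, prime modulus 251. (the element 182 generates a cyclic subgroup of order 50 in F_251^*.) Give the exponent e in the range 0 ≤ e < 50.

27

Baby-step giant-step with m = ceil(sqrt(50)) = 8.
Baby table (182^j mod 251 for j=0..7):
  0:1  1:182  2:243  3:50  4:64  5:102  6:241  7:188
Giant step factor: 182^(-8) ≡ 91 (mod 251).
Scan 8·91^i mod 251 for i = 0, 1, …:
  i=0: 8   i=1: 226   i=2: 235   i=3: 50
Match at i=3, j=3: e = 3·8 + 3 = 27.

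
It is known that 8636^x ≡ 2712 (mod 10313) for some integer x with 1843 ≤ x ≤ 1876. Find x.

Compute 8636^1843 mod 10313 = 8972, then multiply by 8636 repeatedly:
  8636^1843=8972  8636^1844=623  8636^1845=7155  8636^1846=5397  8636^1847=4045
  8636^1848=2489  8636^1849=2712
Found 2712 at exponent 1849.

1849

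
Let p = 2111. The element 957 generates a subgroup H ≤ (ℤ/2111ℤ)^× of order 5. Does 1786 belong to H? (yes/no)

1786 ∈ ⟨957⟩ iff 1786^5 ≡ 1 (mod 2111), since |⟨957⟩| = 5.
1786^5 mod 2111 = 1.
Since 1 = 1, 1786 lies in the subgroup.

yes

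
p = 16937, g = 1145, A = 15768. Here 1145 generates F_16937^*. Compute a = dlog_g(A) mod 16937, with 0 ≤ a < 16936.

6607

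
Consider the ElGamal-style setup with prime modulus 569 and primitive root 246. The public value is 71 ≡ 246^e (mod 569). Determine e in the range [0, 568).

Baby-step giant-step with m = ceil(sqrt(568)) = 24.
Baby table (246^j mod 569 for j=0..23):
  0:1  1:246  2:202  3:189  4:405  5:55  6:443  7:299
  8:153  9:84  10:180  11:467  12:513  13:449  14:68  15:227
  16:80  17:334  18:228  19:326  20:536  21:417  22:162  23:22
Giant step factor: 246^(-24) ≡ 219 (mod 569).
Scan 71·219^i mod 569 for i = 0, 1, …:
  i=0: 71   i=1: 186   i=2: 335   i=3: 533
  i=4: 82   i=5: 319   i=6: 443
Match at i=6, j=6: e = 6·24 + 6 = 150.

150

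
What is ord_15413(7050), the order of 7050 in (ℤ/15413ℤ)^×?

15412

The order of 7050 must divide p − 1 = 15412 = 2^2 · 3853.
Divisors: 1, 2, 4, 3853, 7706, 15412.
Check each in increasing order: 7050^1 ≡ 7050;  7050^2 ≡ 10988;  7050^4 ≡ 6115;  7050^3853 ≡ 8717;  7050^7706 ≡ 15412;  7050^15412 ≡ 1.
Smallest exponent giving 1 is 15412.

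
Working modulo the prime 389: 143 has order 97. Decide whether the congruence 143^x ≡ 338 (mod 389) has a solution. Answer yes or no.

no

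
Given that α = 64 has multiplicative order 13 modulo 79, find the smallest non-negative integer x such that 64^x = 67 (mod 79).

2

Successive powers of 64 modulo 79:
  64^0=1  64^1=64  64^2=67
So 64^2 ≡ 67 (mod 79), giving x = 2.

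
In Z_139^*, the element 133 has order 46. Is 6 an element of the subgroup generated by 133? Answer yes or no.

yes

6 ∈ ⟨133⟩ iff 6^46 ≡ 1 (mod 139), since |⟨133⟩| = 46.
6^46 mod 139 = 1.
Since 1 = 1, 6 lies in the subgroup.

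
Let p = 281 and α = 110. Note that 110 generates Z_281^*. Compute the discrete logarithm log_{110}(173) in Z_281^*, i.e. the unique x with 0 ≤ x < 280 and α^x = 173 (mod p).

37

Baby-step giant-step with m = ceil(sqrt(280)) = 17.
Baby table (110^j mod 281 for j=0..16):
  0:1  1:110  2:17  3:184  4:8  5:37  6:136  7:67
  8:64  9:15  10:245  11:255  12:231  13:120  14:274  15:73
  16:162
Giant step factor: 110^(-17) ≡ 269 (mod 281).
Scan 173·269^i mod 281 for i = 0, 1, …:
  i=0: 173   i=1: 172   i=2: 184
Match at i=2, j=3: x = 2·17 + 3 = 37.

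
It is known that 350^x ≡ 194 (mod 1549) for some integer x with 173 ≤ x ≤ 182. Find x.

Compute 350^173 mod 1549 = 54, then multiply by 350 repeatedly:
  350^173=54  350^174=312  350^175=770  350^176=1523  350^177=194
Found 194 at exponent 177.

177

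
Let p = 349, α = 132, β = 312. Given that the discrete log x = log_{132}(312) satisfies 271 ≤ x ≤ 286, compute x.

Compute 132^271 mod 349 = 72, then multiply by 132 repeatedly:
  132^271=72  132^272=81  132^273=222  132^274=337  132^275=161
  132^276=312
Found 312 at exponent 276.

276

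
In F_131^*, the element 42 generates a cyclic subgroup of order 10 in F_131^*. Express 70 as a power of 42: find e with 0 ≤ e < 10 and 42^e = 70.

7

Successive powers of 42 modulo 131:
  42^0=1  42^1=42  42^2=61  42^3=73  42^4=53  42^5=130
  42^6=89  42^7=70
So 42^7 ≡ 70 (mod 131), giving e = 7.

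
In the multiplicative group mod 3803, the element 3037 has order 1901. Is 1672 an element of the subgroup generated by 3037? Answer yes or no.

no

1672 ∈ ⟨3037⟩ iff 1672^1901 ≡ 1 (mod 3803), since |⟨3037⟩| = 1901.
1672^1901 mod 3803 = 3802.
Since 3802 ≠ 1, 1672 does not lie in the subgroup.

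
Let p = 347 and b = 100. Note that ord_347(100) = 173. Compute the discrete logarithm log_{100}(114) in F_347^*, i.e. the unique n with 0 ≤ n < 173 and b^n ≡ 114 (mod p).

Baby-step giant-step with m = ceil(sqrt(173)) = 14.
Baby table (100^j mod 347 for j=0..13):
  0:1  1:100  2:284  3:293  4:152  5:279  6:140  7:120
  8:202  9:74  10:113  11:196  12:168  13:144
Giant step factor: 100^(-14) ≡ 345 (mod 347).
Scan 114·345^i mod 347 for i = 0, 1, …:
  i=0: 114   i=1: 119   i=2: 109   i=3: 129
  i=4: 89   i=5: 169   i=6: 9   i=7: 329
  i=8: 36   i=9: 275   i=10: 144
Match at i=10, j=13: n = 10·14 + 13 = 153.

153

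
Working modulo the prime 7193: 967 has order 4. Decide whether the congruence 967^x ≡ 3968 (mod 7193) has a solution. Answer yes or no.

no

⟨967⟩ has order 4; its elements mod 7193 are {1, 967, 6226, 7192}.
3968 is not in this set.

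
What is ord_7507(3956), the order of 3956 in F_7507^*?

3753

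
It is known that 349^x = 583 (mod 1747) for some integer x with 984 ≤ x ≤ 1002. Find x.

988

Compute 349^984 mod 1747 = 390, then multiply by 349 repeatedly:
  349^984=390  349^985=1591  349^986=1460  349^987=1163  349^988=583
Found 583 at exponent 988.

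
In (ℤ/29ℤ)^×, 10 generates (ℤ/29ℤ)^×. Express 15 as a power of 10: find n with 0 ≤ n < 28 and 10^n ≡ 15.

17

Successive powers of 10 modulo 29:
  10^0=1  10^1=10  10^2=13  10^3=14  10^4=24  10^5=8
  10^6=22  10^7=17  10^8=25  10^9=18  10^10=6  10^11=2
  10^12=20  10^13=26  10^14=28  10^15=19  10^16=16  10^17=15
So 10^17 ≡ 15 (mod 29), giving n = 17.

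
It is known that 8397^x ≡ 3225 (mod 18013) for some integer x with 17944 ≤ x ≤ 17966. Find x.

17947

Compute 8397^17944 mod 18013 = 9378, then multiply by 8397 repeatedly:
  8397^17944=9378  8397^17945=12243  8397^17946=4280  8397^17947=3225
Found 3225 at exponent 17947.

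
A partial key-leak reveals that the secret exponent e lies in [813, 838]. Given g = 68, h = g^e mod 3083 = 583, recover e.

Compute 68^813 mod 3083 = 1726, then multiply by 68 repeatedly:
  68^813=1726  68^814=214  68^815=2220  68^816=2976  68^817=1973
  68^818=1595  68^819=555  68^820=744  68^821=1264  68^822=2711
  68^823=2451  68^824=186  68^825=316  68^826=2990  68^827=2925
  68^828=1588  68^829=79  68^830=2289  68^831=1502  68^832=397
  68^833=2332  68^834=1343  68^835=1917  68^836=870  68^837=583
Found 583 at exponent 837.

837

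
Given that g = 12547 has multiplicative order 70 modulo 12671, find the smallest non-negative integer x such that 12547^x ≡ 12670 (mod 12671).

35

Baby-step giant-step with m = ceil(sqrt(70)) = 9.
Baby table (12547^j mod 12671 for j=0..8):
  0:1  1:12547  2:2705  3:6697  4:5858  5:8526  6:7140  7:1610
  8:3096
Giant step factor: 12547^(-9) ≡ 11882 (mod 12671).
Scan 12670·11882^i mod 12671 for i = 0, 1, …:
  i=0: 12670   i=1: 789   i=2: 11029   i=3: 3096
Match at i=3, j=8: x = 3·9 + 8 = 35.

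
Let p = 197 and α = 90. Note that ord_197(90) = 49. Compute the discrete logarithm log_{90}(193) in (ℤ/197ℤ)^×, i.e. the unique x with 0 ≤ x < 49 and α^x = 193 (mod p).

Baby-step giant-step with m = ceil(sqrt(49)) = 7.
Baby table (90^j mod 197 for j=0..6):
  0:1  1:90  2:23  3:100  4:135  5:133  6:150
Giant step factor: 90^(-7) ≡ 36 (mod 197).
Scan 193·36^i mod 197 for i = 0, 1, …:
  i=0: 193   i=1: 53   i=2: 135
Match at i=2, j=4: x = 2·7 + 4 = 18.

18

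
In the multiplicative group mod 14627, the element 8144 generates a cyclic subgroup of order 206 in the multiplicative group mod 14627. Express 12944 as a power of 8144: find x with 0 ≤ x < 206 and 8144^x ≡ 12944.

Baby-step giant-step with m = ceil(sqrt(206)) = 15.
Baby table (8144^j mod 14627 for j=0..14):
  0:1  1:8144  2:5918  3:227  4:5686  5:12329  6:7648  7:3546
  8:4926  9:10110  10:457  11:6550  12:13158  13:1350  14:9523
Giant step factor: 8144^(-15) ≡ 11576 (mod 14627).
Scan 12944·11576^i mod 14627 for i = 0, 1, …:
  i=0: 12944   i=1: 756   i=2: 4510   i=3: 3997
  i=4: 4071   i=5: 12329
Match at i=5, j=5: x = 5·15 + 5 = 80.

80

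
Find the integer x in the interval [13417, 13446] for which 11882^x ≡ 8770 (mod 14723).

13435

Compute 11882^13417 mod 14723 = 11092, then multiply by 11882 repeatedly:
  11882^13417=11092  11882^13418=9571  11882^13419=2170  11882^13420=3967  11882^13421=7571
  11882^13422=1092  11882^13423=4181  11882^13424=3240  11882^13425=11758  11882^13426=2009
  11882^13427=4955  11882^13428=12756  11882^13429=8230  11882^13430=13417  11882^13431=150
  11882^13432=817  11882^13433=5137  11882^13434=10999  11882^13435=8770
Found 8770 at exponent 13435.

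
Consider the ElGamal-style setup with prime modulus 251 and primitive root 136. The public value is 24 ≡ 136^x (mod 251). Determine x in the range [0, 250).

249

Baby-step giant-step with m = ceil(sqrt(250)) = 16.
Baby table (136^j mod 251 for j=0..15):
  0:1  1:136  2:173  3:185  4:60  5:128  6:89  7:56
  8:86  9:150  10:69  11:97  12:140  13:215  14:124  15:47
Giant step factor: 136^(-16) ≡ 118 (mod 251).
Scan 24·118^i mod 251 for i = 0, 1, …:
  i=0: 24   i=1: 71   i=2: 95   i=3: 166
  i=4: 10   i=5: 176   i=6: 186   i=7: 111
  i=8: 46   i=9: 157     …   i=14: 231
  i=15: 150
Match at i=15, j=9: x = 15·16 + 9 = 249.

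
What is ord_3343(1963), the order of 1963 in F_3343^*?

1671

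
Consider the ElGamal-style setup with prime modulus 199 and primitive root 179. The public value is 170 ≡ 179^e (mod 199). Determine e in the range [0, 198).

119

Baby-step giant-step with m = ceil(sqrt(198)) = 15.
Baby table (179^j mod 199 for j=0..14):
  0:1  1:179  2:2  3:159  4:4  5:119  6:8  7:39
  8:16  9:78  10:32  11:156  12:64  13:113  14:128
Giant step factor: 179^(-15) ≡ 59 (mod 199).
Scan 170·59^i mod 199 for i = 0, 1, …:
  i=0: 170   i=1: 80   i=2: 143   i=3: 79
  i=4: 84   i=5: 180   i=6: 73   i=7: 128
Match at i=7, j=14: e = 7·15 + 14 = 119.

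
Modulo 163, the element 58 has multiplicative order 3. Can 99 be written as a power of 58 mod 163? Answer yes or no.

no

⟨58⟩ has order 3; its elements mod 163 are {1, 58, 104}.
99 is not in this set.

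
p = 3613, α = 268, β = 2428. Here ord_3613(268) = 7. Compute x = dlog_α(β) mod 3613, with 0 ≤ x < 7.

Successive powers of 268 modulo 3613:
  268^0=1  268^1=268  268^2=3177  268^3=2381  268^4=2220  268^5=2428
So 268^5 ≡ 2428 (mod 3613), giving x = 5.

5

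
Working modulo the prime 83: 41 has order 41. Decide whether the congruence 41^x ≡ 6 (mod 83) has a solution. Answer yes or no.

6 ∈ ⟨41⟩ iff 6^41 ≡ 1 (mod 83), since |⟨41⟩| = 41.
6^41 mod 83 = 82.
Since 82 ≠ 1, 6 does not lie in the subgroup.

no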